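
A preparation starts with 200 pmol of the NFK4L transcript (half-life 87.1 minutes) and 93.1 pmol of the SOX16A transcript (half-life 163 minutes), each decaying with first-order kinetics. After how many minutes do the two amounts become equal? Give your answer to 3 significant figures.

206 minutes

Set 200·(1/2)^(t/87.1) = 93.1·(1/2)^(t/163).
Taking log₂: log₂(200/93.1) = t·(1/87.1 − 1/163).
log₂(2.1482) = 1.1031; 1/87.1 − 1/163 = 0.0053461.
t = 1.1031 / 0.0053461 ≈ 206.35 minutes.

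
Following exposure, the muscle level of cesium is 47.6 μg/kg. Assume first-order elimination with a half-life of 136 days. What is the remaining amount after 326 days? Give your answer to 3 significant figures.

9.04 μg/kg

Number of half-lives: n = 326/136 ≈ 2.3971.
Remaining = 47.6 × (1/2)^2.3971 = 47.6 × 0.18985 ≈ 9.0369 μg/kg.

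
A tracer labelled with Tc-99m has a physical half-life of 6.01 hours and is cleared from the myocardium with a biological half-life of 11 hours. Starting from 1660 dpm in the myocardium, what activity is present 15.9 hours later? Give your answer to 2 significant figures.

1/t_eff = 1/t_phys + 1/t_biol = 1/6.01 + 1/11 = 0.2573 per hour.
t_eff = 6.01 × 11 / (6.01 + 11) ≈ 3.8865 hours.
Remaining = 1660 × (1/2)^(15.9/3.8865) = 1660 × (1/2)^4.091 ≈ 97.405 dpm.

97 dpm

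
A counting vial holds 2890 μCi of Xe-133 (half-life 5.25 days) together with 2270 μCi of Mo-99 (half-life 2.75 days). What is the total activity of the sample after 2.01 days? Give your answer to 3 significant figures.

Xe-133: 2890 × (1/2)^(2.01/5.25) = 2890 × (1/2)^0.38286 ≈ 2216.4 μCi.
Mo-99: 2270 × (1/2)^(2.01/2.75) = 2270 × (1/2)^0.73091 ≈ 1367.7 μCi.
Total = 2216.4 + 1367.7 ≈ 3584.1 μCi.

3580 μCi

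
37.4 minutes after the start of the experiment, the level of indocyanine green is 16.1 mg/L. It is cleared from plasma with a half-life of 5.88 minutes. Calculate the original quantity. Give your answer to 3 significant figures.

1320 mg/L

Number of half-lives elapsed: n = 37.4/5.88 ≈ 6.3605.
A₀ = A × 2^n = 16.1 × 2^6.3605 = 16.1 × 82.17 ≈ 1322.9 mg/L.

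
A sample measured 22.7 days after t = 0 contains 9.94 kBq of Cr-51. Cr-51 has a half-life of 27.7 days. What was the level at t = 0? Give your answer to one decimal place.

Number of half-lives elapsed: n = 22.7/27.7 ≈ 0.81949.
A₀ = A × 2^n = 9.94 × 2^0.81949 = 9.94 × 1.7648 ≈ 17.542 kBq.

17.5 kBq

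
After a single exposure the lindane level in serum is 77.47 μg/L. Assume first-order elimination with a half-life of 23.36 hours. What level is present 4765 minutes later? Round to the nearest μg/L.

7 μg/L

Convert the elapsed time: 4765 minutes = 79.4167 hours.
Number of half-lives: n = 79.4167/23.36 ≈ 3.3997.
Remaining = 77.47 × (1/2)^3.3997 = 77.47 × 0.094753 ≈ 7.3405 μg/L.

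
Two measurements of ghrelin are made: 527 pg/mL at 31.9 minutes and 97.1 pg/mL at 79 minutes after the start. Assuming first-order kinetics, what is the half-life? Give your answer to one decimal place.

19.3 minutes

Over Δt = 79 − 31.9 = 47.1 minutes, the level fell by a factor of 527/97.1 ≈ 5.4274.
n = log₂(5.4274) ≈ 2.4403 half-lives, so t½ = 47.1/2.4403 ≈ 19.301 minutes.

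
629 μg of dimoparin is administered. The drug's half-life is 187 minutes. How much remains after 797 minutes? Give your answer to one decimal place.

32.8 μg

Number of half-lives: n = 797/187 ≈ 4.262.
Remaining = 629 × (1/2)^4.262 = 629 × 0.05212 ≈ 32.783 μg.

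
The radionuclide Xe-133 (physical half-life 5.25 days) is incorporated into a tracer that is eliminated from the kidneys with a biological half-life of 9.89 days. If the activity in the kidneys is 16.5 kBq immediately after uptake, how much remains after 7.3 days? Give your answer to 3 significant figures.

3.77 kBq

1/t_eff = 1/t_phys + 1/t_biol = 1/5.25 + 1/9.89 = 0.29159 per day.
t_eff = 5.25 × 9.89 / (5.25 + 9.89) ≈ 3.4295 days.
Remaining = 16.5 × (1/2)^(7.3/3.4295) = 16.5 × (1/2)^2.1286 ≈ 3.7732 kBq.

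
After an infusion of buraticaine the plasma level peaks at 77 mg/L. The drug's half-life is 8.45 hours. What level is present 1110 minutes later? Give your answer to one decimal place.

Convert the elapsed time: 1110 minutes = 18.5 hours.
Number of half-lives: n = 18.5/8.45 ≈ 2.1893.
Remaining = 77 × (1/2)^2.1893 = 77 × 0.21925 ≈ 16.882 mg/L.

16.9 mg/L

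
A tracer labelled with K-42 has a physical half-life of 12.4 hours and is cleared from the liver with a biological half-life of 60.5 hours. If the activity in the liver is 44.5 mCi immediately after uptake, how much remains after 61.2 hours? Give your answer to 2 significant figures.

0.72 mCi

1/t_eff = 1/t_phys + 1/t_biol = 1/12.4 + 1/60.5 = 0.097174 per hour.
t_eff = 12.4 × 60.5 / (12.4 + 60.5) ≈ 10.291 hours.
Remaining = 44.5 × (1/2)^(61.2/10.291) = 44.5 × (1/2)^5.9471 ≈ 0.7213 mCi.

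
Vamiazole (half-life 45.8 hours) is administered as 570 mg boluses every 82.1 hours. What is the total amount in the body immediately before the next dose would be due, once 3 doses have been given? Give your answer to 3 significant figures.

The 3 doses were given 246.3, 164.2, 82.1 hours ago.
Total = 570·(1/2)^(246.3/45.8) + 570·(1/2)^(164.2/45.8) + 570·(1/2)^(82.1/45.8)
      = 13.709 + 47.494 + 164.53 ≈ 225.74 mg.

226 mg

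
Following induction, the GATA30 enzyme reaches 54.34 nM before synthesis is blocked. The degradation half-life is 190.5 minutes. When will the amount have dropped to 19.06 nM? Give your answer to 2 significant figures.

Fraction remaining = 19.06/54.34 ≈ 0.35075.
n = log₂(54.34/19.06) = ln(2.851)/ln 2 ≈ 1.5115 half-lives.
t = n × t½ = 1.5115 × 190.5 ≈ 287.93 minutes.

290 minutes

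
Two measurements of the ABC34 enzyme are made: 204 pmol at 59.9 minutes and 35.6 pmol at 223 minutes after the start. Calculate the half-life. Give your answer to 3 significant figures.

64.8 minutes

Over Δt = 223 − 59.9 = 163.1 minutes, the level fell by a factor of 204/35.6 ≈ 5.7303.
n = log₂(5.7303) ≈ 2.5186 half-lives, so t½ = 163.1/2.5186 ≈ 64.758 minutes.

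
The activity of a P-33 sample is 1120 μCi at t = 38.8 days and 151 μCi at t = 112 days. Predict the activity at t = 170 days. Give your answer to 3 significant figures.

30.9 μCi

Over Δt = 112 − 38.8 = 73.2 days, the level fell by a factor of 1120/151 ≈ 7.4172.
n = log₂(7.4172) ≈ 2.8909 half-lives, so t½ = 73.2/2.8909 ≈ 25.321 days.
From t = 112 to t = 170: 151 × (1/2)^((170−112)/25.321) ≈ 30.863 μCi.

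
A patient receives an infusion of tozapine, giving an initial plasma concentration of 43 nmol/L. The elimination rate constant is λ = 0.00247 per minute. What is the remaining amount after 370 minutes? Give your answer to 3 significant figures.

17.2 nmol/L

t½ = ln 2 / λ = 0.69315 / 0.00247 ≈ 280.63 minutes.
Number of half-lives: n = 370/280.63 ≈ 1.3185.
Remaining = 43 × (1/2)^1.3185 = 43 × 0.40096 ≈ 17.241 nmol/L.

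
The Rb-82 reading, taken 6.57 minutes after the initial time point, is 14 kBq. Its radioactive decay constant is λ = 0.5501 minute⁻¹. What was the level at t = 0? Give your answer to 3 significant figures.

t½ = ln 2 / λ = 0.69315 / 0.5501 ≈ 1.26 minutes.
Number of half-lives elapsed: n = 6.57/1.26 ≈ 5.2141.
A₀ = A × 2^n = 14 × 2^5.2141 = 14 × 37.12 ≈ 519.68 kBq.

520 kBq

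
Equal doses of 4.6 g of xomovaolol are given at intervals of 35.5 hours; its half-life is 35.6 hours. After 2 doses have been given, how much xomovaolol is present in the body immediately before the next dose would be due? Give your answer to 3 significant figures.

The 2 doses were given 71, 35.5 hours ago.
Total = 4.6·(1/2)^(71/35.6) + 4.6·(1/2)^(35.5/35.6)
      = 1.1545 + 2.3045 ≈ 3.459 g.

3.46 g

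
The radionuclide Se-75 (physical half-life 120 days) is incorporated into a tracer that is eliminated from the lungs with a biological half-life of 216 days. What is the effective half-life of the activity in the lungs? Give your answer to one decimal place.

1/t_eff = 1/t_phys + 1/t_biol = 1/120 + 1/216 = 0.012963 per day.
t_eff = 120 × 216 / (120 + 216) ≈ 77.143 days.

77.1 days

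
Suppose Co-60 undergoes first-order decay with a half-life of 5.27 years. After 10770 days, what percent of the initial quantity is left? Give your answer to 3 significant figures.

10770 days = 29.5068 years.
n = 29.5068/5.27 ≈ 5.599 half-lives.
Fraction remaining = (1/2)^5.599 ≈ 0.020631, i.e. 2.0631%.

2.06%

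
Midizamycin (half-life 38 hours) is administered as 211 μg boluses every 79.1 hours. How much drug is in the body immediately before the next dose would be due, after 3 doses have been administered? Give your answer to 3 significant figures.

64.4 μg

The 3 doses were given 237.3, 158.2, 79.1 hours ago.
Total = 211·(1/2)^(237.3/38) + 211·(1/2)^(158.2/38) + 211·(1/2)^(79.1/38)
      = 2.7825 + 11.777 + 49.85 ≈ 64.41 μg.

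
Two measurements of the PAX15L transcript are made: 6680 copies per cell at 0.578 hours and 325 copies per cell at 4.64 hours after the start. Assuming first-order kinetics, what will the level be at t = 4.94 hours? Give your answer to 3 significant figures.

260 copies per cell

Over Δt = 4.64 − 0.578 = 4.062 hours, the level fell by a factor of 6680/325 ≈ 20.554.
n = log₂(20.554) ≈ 4.3613 half-lives, so t½ = 4.062/4.3613 ≈ 0.93137 hours.
From t = 4.64 to t = 4.94: 325 × (1/2)^((4.94−4.64)/0.93137) ≈ 259.97 copies per cell.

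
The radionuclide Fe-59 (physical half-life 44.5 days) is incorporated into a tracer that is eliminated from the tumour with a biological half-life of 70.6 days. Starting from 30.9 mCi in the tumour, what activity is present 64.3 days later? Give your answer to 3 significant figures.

1/t_eff = 1/t_phys + 1/t_biol = 1/44.5 + 1/70.6 = 0.036636 per day.
t_eff = 44.5 × 70.6 / (44.5 + 70.6) ≈ 27.295 days.
Remaining = 30.9 × (1/2)^(64.3/27.295) = 30.9 × (1/2)^2.3557 ≈ 6.037 mCi.

6.04 mCi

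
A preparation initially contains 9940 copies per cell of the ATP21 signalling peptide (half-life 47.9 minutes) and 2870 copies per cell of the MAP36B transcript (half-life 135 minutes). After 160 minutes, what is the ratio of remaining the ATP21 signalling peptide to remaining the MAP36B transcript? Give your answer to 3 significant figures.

0.778

ATP21 signalling peptide: 9940 × (1/2)^(160/47.9) = 9940 × (1/2)^3.3403 ≈ 981.43 copies per cell.
MAP36B transcript: 2870 × (1/2)^(160/135) = 2870 × (1/2)^1.1852 ≈ 1262.1 copies per cell.
Ratio ≈ 981.43 / 1262.1 ≈ 0.77759.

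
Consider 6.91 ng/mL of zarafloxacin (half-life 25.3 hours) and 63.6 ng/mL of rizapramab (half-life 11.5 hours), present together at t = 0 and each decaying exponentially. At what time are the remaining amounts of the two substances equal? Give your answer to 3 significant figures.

Set 6.91·(1/2)^(t/25.3) = 63.6·(1/2)^(t/11.5).
Taking log₂: log₂(6.91/63.6) = t·(1/25.3 − 1/11.5).
log₂(0.10865) = -3.2023; 1/25.3 − 1/11.5 = -0.047431.
t = -3.2023 / -0.047431 ≈ 67.515 hours.

67.5 hours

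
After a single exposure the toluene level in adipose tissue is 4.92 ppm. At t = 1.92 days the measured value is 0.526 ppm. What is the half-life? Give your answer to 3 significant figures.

0.595 days

A/A₀ = 0.526/4.92 ≈ 0.10691.
n = log₂(9.3536) ≈ 3.2255 half-lives elapsed in 1.92 days.
t½ = 1.92/3.2255 ≈ 0.59525 days.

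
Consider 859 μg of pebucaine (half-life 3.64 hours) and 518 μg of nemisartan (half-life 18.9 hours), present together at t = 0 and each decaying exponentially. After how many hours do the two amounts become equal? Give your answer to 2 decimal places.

Set 859·(1/2)^(t/3.64) = 518·(1/2)^(t/18.9).
Taking log₂: log₂(859/518) = t·(1/3.64 − 1/18.9).
log₂(1.6583) = 0.72971; 1/3.64 − 1/18.9 = 0.22182.
t = 0.72971 / 0.22182 ≈ 3.2897 hours.

3.29 hours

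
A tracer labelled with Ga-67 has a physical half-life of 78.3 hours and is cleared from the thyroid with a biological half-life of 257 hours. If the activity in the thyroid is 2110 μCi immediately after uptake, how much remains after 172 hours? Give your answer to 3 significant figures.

1/t_eff = 1/t_phys + 1/t_biol = 1/78.3 + 1/257 = 0.016662 per hour.
t_eff = 78.3 × 257 / (78.3 + 257) ≈ 60.015 hours.
Remaining = 2110 × (1/2)^(172/60.015) = 2110 × (1/2)^2.8659 ≈ 289.43 μCi.

289 μCi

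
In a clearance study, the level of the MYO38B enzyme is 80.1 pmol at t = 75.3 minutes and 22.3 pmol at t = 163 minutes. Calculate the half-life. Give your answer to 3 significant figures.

Over Δt = 163 − 75.3 = 87.7 minutes, the level fell by a factor of 80.1/22.3 ≈ 3.5919.
n = log₂(3.5919) ≈ 1.8448 half-lives, so t½ = 87.7/1.8448 ≈ 47.54 minutes.

47.5 minutes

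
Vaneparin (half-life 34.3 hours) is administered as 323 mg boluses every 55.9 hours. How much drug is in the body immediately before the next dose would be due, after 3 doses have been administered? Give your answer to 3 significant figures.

The 3 doses were given 167.7, 111.8, 55.9 hours ago.
Total = 323·(1/2)^(167.7/34.3) + 323·(1/2)^(111.8/34.3) + 323·(1/2)^(55.9/34.3)
      = 10.899 + 33.729 + 104.38 ≈ 149 mg.

149 mg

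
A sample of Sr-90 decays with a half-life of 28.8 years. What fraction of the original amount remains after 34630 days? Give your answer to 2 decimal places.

34630 days = 94.8767 years.
n = 94.8767/28.8 ≈ 3.2943 half-lives.
Fraction remaining = (1/2)^3.2943 ≈ 0.10193.

0.10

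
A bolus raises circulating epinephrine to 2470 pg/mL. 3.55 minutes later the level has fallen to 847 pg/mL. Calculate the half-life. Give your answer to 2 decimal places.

A/A₀ = 847/2470 ≈ 0.34291.
n = log₂(2.9162) ≈ 1.5441 half-lives elapsed in 3.55 minutes.
t½ = 3.55/1.5441 ≈ 2.2991 minutes.

2.30 minutes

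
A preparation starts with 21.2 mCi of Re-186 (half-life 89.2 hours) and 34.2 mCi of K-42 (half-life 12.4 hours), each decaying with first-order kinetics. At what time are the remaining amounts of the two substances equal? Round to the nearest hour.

Set 21.2·(1/2)^(t/89.2) = 34.2·(1/2)^(t/12.4).
Taking log₂: log₂(21.2/34.2) = t·(1/89.2 − 1/12.4).
log₂(0.61988) = -0.68993; 1/89.2 − 1/12.4 = -0.069434.
t = -0.68993 / -0.069434 ≈ 9.9365 hours.

10 hours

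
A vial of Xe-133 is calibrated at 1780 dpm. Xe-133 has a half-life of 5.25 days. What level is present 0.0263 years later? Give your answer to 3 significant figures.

Convert the elapsed time: 0.0263 years = 9.5995 days.
Number of half-lives: n = 9.5995/5.25 ≈ 1.8285.
Remaining = 1780 × (1/2)^1.8285 = 1780 × 0.28156 ≈ 501.18 dpm.

501 dpm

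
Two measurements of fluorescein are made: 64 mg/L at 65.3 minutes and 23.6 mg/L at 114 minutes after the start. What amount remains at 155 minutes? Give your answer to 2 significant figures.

10 mg/L

Over Δt = 114 − 65.3 = 48.7 minutes, the level fell by a factor of 64/23.6 ≈ 2.7119.
n = log₂(2.7119) ≈ 1.4393 half-lives, so t½ = 48.7/1.4393 ≈ 33.836 minutes.
From t = 114 to t = 155: 23.6 × (1/2)^((155−114)/33.836) ≈ 10.189 mg/L.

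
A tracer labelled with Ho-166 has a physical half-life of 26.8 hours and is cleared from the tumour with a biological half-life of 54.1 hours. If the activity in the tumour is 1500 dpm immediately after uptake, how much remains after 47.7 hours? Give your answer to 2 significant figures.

1/t_eff = 1/t_phys + 1/t_biol = 1/26.8 + 1/54.1 = 0.055798 per hour.
t_eff = 26.8 × 54.1 / (26.8 + 54.1) ≈ 17.922 hours.
Remaining = 1500 × (1/2)^(47.7/17.922) = 1500 × (1/2)^2.6616 ≈ 237.07 dpm.

240 dpm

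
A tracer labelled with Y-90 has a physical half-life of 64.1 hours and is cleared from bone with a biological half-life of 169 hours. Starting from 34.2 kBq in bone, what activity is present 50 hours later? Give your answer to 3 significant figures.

16.2 kBq

1/t_eff = 1/t_phys + 1/t_biol = 1/64.1 + 1/169 = 0.021518 per hour.
t_eff = 64.1 × 169 / (64.1 + 169) ≈ 46.473 hours.
Remaining = 34.2 × (1/2)^(50/46.473) = 34.2 × (1/2)^1.0759 ≈ 16.224 kBq.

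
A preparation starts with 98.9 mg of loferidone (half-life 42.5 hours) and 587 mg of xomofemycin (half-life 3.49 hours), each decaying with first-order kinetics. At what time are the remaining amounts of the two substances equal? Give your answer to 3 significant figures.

Set 98.9·(1/2)^(t/42.5) = 587·(1/2)^(t/3.49).
Taking log₂: log₂(98.9/587) = t·(1/42.5 − 1/3.49).
log₂(0.16848) = -2.5693; 1/42.5 − 1/3.49 = -0.263.
t = -2.5693 / -0.263 ≈ 9.7691 hours.

9.77 hours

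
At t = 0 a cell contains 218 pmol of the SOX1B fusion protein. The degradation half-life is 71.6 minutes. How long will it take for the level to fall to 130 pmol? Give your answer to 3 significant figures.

Fraction remaining = 130/218 ≈ 0.59633.
n = log₂(218/130) = ln(1.6769)/ln 2 ≈ 0.74582 half-lives.
t = n × t½ = 0.74582 × 71.6 ≈ 53.4 minutes.

53.4 minutes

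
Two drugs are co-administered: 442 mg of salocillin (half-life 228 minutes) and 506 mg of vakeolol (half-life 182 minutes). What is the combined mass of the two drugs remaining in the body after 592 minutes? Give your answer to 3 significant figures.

salocillin: 442 × (1/2)^(592/228) = 442 × (1/2)^2.5965 ≈ 73.08 mg.
vakeolol: 506 × (1/2)^(592/182) = 506 × (1/2)^3.2527 ≈ 53.086 mg.
Total = 73.08 + 53.086 ≈ 126.17 mg.

126 mg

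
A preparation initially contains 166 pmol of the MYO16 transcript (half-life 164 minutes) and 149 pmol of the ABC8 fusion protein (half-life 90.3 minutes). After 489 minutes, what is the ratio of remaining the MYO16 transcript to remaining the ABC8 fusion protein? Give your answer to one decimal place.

6.0

MYO16 transcript: 166 × (1/2)^(489/164) = 166 × (1/2)^2.9817 ≈ 21.015 pmol.
ABC8 fusion protein: 149 × (1/2)^(489/90.3) = 149 × (1/2)^5.4153 ≈ 3.4916 pmol.
Ratio ≈ 21.015 / 3.4916 ≈ 6.0187.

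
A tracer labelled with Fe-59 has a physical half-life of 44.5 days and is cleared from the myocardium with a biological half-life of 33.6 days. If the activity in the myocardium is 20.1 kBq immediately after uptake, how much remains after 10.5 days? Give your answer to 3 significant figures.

1/t_eff = 1/t_phys + 1/t_biol = 1/44.5 + 1/33.6 = 0.052234 per day.
t_eff = 44.5 × 33.6 / (44.5 + 33.6) ≈ 19.145 days.
Remaining = 20.1 × (1/2)^(10.5/19.145) = 20.1 × (1/2)^0.54846 ≈ 13.743 kBq.

13.7 kBq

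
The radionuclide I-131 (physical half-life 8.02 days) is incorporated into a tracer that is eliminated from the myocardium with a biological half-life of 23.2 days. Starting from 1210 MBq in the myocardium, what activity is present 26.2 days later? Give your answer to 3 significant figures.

1/t_eff = 1/t_phys + 1/t_biol = 1/8.02 + 1/23.2 = 0.16779 per day.
t_eff = 8.02 × 23.2 / (8.02 + 23.2) ≈ 5.9598 days.
Remaining = 1210 × (1/2)^(26.2/5.9598) = 1210 × (1/2)^4.3961 ≈ 57.466 MBq.

57.5 MBq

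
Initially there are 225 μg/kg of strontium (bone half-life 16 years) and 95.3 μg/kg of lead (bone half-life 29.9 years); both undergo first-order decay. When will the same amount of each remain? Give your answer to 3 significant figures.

Set 225·(1/2)^(t/16) = 95.3·(1/2)^(t/29.9).
Taking log₂: log₂(225/95.3) = t·(1/16 − 1/29.9).
log₂(2.361) = 1.2394; 1/16 − 1/29.9 = 0.029055.
t = 1.2394 / 0.029055 ≈ 42.656 years.

42.7 years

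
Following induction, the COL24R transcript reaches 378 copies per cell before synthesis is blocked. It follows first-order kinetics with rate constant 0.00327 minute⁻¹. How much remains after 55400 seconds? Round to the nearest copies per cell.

t½ = ln 2 / λ = 0.69315 / 0.00327 ≈ 211.97 minutes.
Convert the elapsed time: 55400 seconds = 923.333 minutes.
Number of half-lives: n = 923.333/211.97 ≈ 4.3559.
Remaining = 378 × (1/2)^4.3559 = 378 × 0.048835 ≈ 18.46 copies per cell.

18 copies per cell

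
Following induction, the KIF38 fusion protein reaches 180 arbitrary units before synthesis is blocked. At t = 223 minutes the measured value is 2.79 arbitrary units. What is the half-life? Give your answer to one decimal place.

37.1 minutes

A/A₀ = 2.79/180 ≈ 0.0155.
n = log₂(64.516) ≈ 6.0116 half-lives elapsed in 223 minutes.
t½ = 223/6.0116 ≈ 37.095 minutes.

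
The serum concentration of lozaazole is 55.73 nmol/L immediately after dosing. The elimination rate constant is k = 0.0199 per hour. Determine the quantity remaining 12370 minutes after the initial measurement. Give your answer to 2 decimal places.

t½ = ln 2 / k = 0.69315 / 0.0199 ≈ 34.832 hours.
Convert the elapsed time: 12370 minutes = 206.167 hours.
Number of half-lives: n = 206.167/34.832 ≈ 5.919.
Remaining = 55.73 × (1/2)^5.919 = 55.73 × 0.016528 ≈ 0.92109 nmol/L.

0.92 nmol/L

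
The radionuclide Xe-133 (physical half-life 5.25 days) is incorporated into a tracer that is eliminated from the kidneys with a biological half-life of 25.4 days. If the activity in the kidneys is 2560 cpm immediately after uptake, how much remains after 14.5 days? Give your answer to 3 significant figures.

1/t_eff = 1/t_phys + 1/t_biol = 1/5.25 + 1/25.4 = 0.22985 per day.
t_eff = 5.25 × 25.4 / (5.25 + 25.4) ≈ 4.3507 days.
Remaining = 2560 × (1/2)^(14.5/4.3507) = 2560 × (1/2)^3.3328 ≈ 254.08 cpm.

254 cpm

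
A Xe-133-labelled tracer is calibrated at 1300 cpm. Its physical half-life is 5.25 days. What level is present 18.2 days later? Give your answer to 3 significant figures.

Number of half-lives: n = 18.2/5.25 ≈ 3.4667.
Remaining = 1300 × (1/2)^3.4667 = 1300 × 0.090454 ≈ 117.59 cpm.

118 cpm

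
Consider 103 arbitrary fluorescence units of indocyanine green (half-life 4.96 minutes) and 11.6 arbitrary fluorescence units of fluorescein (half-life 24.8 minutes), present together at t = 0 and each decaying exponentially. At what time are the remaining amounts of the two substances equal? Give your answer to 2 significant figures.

Set 103·(1/2)^(t/4.96) = 11.6·(1/2)^(t/24.8).
Taking log₂: log₂(103/11.6) = t·(1/4.96 − 1/24.8).
log₂(8.8793) = 3.1504; 1/4.96 − 1/24.8 = 0.16129.
t = 3.1504 / 0.16129 ≈ 19.533 minutes.

20 minutes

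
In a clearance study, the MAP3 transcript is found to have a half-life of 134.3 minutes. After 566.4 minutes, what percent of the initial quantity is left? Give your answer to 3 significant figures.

n = 566.4/134.3 ≈ 4.2174 half-lives.
Fraction remaining = (1/2)^4.2174 ≈ 0.053756, i.e. 5.3756%.

5.38%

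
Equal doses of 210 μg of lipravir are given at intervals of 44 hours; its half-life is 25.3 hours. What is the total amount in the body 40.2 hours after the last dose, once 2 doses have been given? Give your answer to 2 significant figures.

The 2 doses were given 84.2, 40.2 hours ago.
Total = 210·(1/2)^(84.2/25.3) + 210·(1/2)^(40.2/25.3)
      = 20.911 + 69.808 ≈ 90.719 μg.

91 μg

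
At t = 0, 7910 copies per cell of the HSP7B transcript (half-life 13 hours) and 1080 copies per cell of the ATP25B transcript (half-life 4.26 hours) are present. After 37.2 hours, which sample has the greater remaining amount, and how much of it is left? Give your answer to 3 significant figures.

HSP7B transcript: 7910 × (1/2)^2.8615 ≈ 1088.3 copies per cell.
ATP25B transcript: 1080 × (1/2)^8.7324 ≈ 2.5393 copies per cell.
HSP7B transcript has more remaining, at ≈ 1088.3 copies per cell.

HSP7B transcript, 1090 copies per cell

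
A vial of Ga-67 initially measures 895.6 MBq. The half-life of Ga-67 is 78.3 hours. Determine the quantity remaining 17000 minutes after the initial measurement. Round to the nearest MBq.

Convert the elapsed time: 17000 minutes = 283.333 hours.
Number of half-lives: n = 283.333/78.3 ≈ 3.6186.
Remaining = 895.6 × (1/2)^3.6186 = 895.6 × 0.081415 ≈ 72.915 MBq.

73 MBq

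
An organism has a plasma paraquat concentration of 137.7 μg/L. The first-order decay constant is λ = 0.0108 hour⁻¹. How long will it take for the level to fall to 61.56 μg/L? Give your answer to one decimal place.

74.5 hours

t½ = ln 2 / λ = 0.69315 / 0.0108 ≈ 64.18 hours.
Fraction remaining = 61.56/137.7 ≈ 0.44706.
n = log₂(137.7/61.56) = ln(2.2368)/ln 2 ≈ 1.1615 half-lives.
t = n × t½ = 1.1615 × 64.18 ≈ 74.543 hours.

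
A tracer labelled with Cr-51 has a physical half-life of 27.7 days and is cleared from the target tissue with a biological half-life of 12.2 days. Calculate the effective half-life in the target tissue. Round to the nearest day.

8 days

1/t_eff = 1/t_phys + 1/t_biol = 1/27.7 + 1/12.2 = 0.11807 per day.
t_eff = 27.7 × 12.2 / (27.7 + 12.2) ≈ 8.4697 days.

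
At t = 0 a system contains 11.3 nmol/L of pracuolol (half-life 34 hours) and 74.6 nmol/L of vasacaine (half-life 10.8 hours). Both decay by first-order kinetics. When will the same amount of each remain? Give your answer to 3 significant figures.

43.1 hours

Set 11.3·(1/2)^(t/34) = 74.6·(1/2)^(t/10.8).
Taking log₂: log₂(11.3/74.6) = t·(1/34 − 1/10.8).
log₂(0.15147) = -2.7229; 1/34 − 1/10.8 = -0.063181.
t = -2.7229 / -0.063181 ≈ 43.096 hours.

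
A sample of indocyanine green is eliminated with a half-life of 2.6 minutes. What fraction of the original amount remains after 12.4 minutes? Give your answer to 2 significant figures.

n = 12.4/2.6 ≈ 4.7692 half-lives.
Fraction remaining = (1/2)^4.7692 ≈ 0.036671.

0.037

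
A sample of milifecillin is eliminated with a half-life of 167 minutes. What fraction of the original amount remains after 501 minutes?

n = 501/167 ≈ 3 half-lives.
Fraction remaining = (1/2)^3 ≈ 0.125.

0.125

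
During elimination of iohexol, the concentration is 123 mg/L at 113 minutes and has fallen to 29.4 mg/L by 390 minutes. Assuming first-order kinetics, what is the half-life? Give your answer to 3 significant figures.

134 minutes

Over Δt = 390 − 113 = 277 minutes, the level fell by a factor of 123/29.4 ≈ 4.1837.
n = log₂(4.1837) ≈ 2.0648 half-lives, so t½ = 277/2.0648 ≈ 134.16 minutes.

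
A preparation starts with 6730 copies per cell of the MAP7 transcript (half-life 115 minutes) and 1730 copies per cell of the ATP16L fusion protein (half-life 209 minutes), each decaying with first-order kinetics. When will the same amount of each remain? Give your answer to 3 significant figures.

Set 6730·(1/2)^(t/115) = 1730·(1/2)^(t/209).
Taking log₂: log₂(6730/1730) = t·(1/115 − 1/209).
log₂(3.8902) = 1.9598; 1/115 − 1/209 = 0.003911.
t = 1.9598 / 0.003911 ≈ 501.11 minutes.

501 minutes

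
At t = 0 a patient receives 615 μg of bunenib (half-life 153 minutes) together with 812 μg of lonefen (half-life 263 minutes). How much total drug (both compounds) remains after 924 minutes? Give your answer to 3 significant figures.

bunenib: 615 × (1/2)^(924/153) = 615 × (1/2)^6.0392 ≈ 9.3517 μg.
lonefen: 812 × (1/2)^(924/263) = 812 × (1/2)^3.5133 ≈ 71.112 μg.
Total = 9.3517 + 71.112 ≈ 80.464 μg.

80.5 μg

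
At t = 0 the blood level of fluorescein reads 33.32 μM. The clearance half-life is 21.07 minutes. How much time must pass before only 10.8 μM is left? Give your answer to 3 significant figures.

Fraction remaining = 10.8/33.32 ≈ 0.32413.
n = log₂(33.32/10.8) = ln(3.0852)/ln 2 ≈ 1.6254 half-lives.
t = n × t½ = 1.6254 × 21.07 ≈ 34.246 minutes.

34.2 minutes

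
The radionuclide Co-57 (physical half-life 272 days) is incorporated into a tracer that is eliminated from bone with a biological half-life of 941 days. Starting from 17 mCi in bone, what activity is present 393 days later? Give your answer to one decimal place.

4.7 mCi

1/t_eff = 1/t_phys + 1/t_biol = 1/272 + 1/941 = 0.0047392 per day.
t_eff = 272 × 941 / (272 + 941) ≈ 211.01 days.
Remaining = 17 × (1/2)^(393/211.01) = 17 × (1/2)^1.8625 ≈ 4.675 mCi.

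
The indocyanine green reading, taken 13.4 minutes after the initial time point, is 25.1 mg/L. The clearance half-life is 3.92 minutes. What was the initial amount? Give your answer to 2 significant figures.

Number of half-lives elapsed: n = 13.4/3.92 ≈ 3.4184.
A₀ = A × 2^n = 25.1 × 2^3.4184 = 25.1 × 10.691 ≈ 268.35 mg/L.

270 mg/L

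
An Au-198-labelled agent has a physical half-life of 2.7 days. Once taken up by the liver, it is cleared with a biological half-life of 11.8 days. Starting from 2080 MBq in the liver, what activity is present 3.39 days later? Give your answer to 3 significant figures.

714 MBq

1/t_eff = 1/t_phys + 1/t_biol = 1/2.7 + 1/11.8 = 0.45512 per day.
t_eff = 2.7 × 11.8 / (2.7 + 11.8) ≈ 2.1972 days.
Remaining = 2080 × (1/2)^(3.39/2.1972) = 2080 × (1/2)^1.5428 ≈ 713.87 MBq.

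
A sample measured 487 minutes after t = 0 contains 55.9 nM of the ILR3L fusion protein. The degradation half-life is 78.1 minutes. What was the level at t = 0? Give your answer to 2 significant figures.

Number of half-lives elapsed: n = 487/78.1 ≈ 6.2356.
A₀ = A × 2^n = 55.9 × 2^6.2356 = 55.9 × 75.353 ≈ 4212.2 nM.

4200 nM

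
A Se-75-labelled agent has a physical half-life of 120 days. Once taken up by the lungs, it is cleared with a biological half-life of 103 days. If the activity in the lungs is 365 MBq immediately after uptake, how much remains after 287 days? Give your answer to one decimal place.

1/t_eff = 1/t_phys + 1/t_biol = 1/120 + 1/103 = 0.018042 per day.
t_eff = 120 × 103 / (120 + 103) ≈ 55.426 days.
Remaining = 365 × (1/2)^(287/55.426) = 365 × (1/2)^5.1781 ≈ 10.082 MBq.

10.1 MBq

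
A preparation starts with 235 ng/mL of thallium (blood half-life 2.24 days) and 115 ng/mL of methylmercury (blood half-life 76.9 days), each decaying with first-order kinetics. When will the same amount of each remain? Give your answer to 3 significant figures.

2.38 days

Set 235·(1/2)^(t/2.24) = 115·(1/2)^(t/76.9).
Taking log₂: log₂(235/115) = t·(1/2.24 − 1/76.9).
log₂(2.0435) = 1.031; 1/2.24 − 1/76.9 = 0.43342.
t = 1.031 / 0.43342 ≈ 2.3788 days.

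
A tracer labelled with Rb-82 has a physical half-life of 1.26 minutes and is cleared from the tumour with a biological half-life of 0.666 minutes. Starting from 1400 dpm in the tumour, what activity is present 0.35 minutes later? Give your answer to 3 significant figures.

1/t_eff = 1/t_phys + 1/t_biol = 1/1.26 + 1/0.666 = 2.2952 per minute.
t_eff = 1.26 × 0.666 / (1.26 + 0.666) ≈ 0.4357 minutes.
Remaining = 1400 × (1/2)^(0.35/0.4357) = 1400 × (1/2)^0.8033 ≈ 802.25 dpm.

802 dpm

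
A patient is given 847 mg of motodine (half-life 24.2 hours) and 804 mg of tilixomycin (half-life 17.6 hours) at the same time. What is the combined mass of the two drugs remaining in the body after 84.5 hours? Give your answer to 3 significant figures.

104 mg

motodine: 847 × (1/2)^(84.5/24.2) = 847 × (1/2)^3.4917 ≈ 75.295 mg.
tilixomycin: 804 × (1/2)^(84.5/17.6) = 804 × (1/2)^4.8011 ≈ 28.838 mg.
Total = 75.295 + 28.838 ≈ 104.13 mg.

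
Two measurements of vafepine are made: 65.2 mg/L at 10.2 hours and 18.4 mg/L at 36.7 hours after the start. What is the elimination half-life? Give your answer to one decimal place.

Over Δt = 36.7 − 10.2 = 26.5 hours, the level fell by a factor of 65.2/18.4 ≈ 3.5435.
n = log₂(3.5435) ≈ 1.8252 half-lives, so t½ = 26.5/1.8252 ≈ 14.519 hours.

14.5 hours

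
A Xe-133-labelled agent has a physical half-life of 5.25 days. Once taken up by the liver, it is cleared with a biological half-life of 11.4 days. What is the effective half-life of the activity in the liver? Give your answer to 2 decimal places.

1/t_eff = 1/t_phys + 1/t_biol = 1/5.25 + 1/11.4 = 0.2782 per day.
t_eff = 5.25 × 11.4 / (5.25 + 11.4) ≈ 3.5946 days.

3.59 days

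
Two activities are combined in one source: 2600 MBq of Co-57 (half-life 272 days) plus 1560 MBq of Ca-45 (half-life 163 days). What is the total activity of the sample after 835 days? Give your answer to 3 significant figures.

Co-57: 2600 × (1/2)^(835/272) = 2600 × (1/2)^3.0699 ≈ 309.64 MBq.
Ca-45: 1560 × (1/2)^(835/163) = 1560 × (1/2)^5.1227 ≈ 44.775 MBq.
Total = 309.64 + 44.775 ≈ 354.41 MBq.

354 MBq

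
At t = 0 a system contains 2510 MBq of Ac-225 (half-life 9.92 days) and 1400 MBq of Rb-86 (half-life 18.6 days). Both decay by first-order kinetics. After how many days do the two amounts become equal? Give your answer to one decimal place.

Set 2510·(1/2)^(t/9.92) = 1400·(1/2)^(t/18.6).
Taking log₂: log₂(2510/1400) = t·(1/9.92 − 1/18.6).
log₂(1.7929) = 0.84226; 1/9.92 − 1/18.6 = 0.047043.
t = 0.84226 / 0.047043 ≈ 17.904 days.

17.9 days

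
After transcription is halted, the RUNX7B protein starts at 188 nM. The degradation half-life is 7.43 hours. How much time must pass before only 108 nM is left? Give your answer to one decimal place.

Fraction remaining = 108/188 ≈ 0.57447.
n = log₂(188/108) = ln(1.7407)/ln 2 ≈ 0.7997 half-lives.
t = n × t½ = 0.7997 × 7.43 ≈ 5.9418 hours.

5.9 hours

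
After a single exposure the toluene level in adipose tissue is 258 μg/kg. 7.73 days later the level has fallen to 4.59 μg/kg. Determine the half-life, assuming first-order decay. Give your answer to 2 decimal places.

1.33 days

A/A₀ = 4.59/258 ≈ 0.017791.
n = log₂(56.209) ≈ 5.8127 half-lives elapsed in 7.73 days.
t½ = 7.73/5.8127 ≈ 1.3298 days.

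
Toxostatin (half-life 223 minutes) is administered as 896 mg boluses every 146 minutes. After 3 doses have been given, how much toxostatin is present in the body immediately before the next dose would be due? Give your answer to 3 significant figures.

1160 mg

The 3 doses were given 438, 292, 146 minutes ago.
Total = 896·(1/2)^(438/223) + 896·(1/2)^(292/223) + 896·(1/2)^(146/223)
      = 229.64 + 361.52 + 569.14 ≈ 1160.3 mg.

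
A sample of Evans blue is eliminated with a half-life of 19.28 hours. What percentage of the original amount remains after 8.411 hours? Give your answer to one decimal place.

n = 8.411/19.28 ≈ 0.43626 half-lives.
Fraction remaining = (1/2)^0.43626 ≈ 0.73905, i.e. 73.905%.

73.9%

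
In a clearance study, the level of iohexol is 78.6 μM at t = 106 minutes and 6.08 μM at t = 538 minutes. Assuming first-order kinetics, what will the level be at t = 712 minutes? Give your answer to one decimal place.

2.2 μM

Over Δt = 538 − 106 = 432 minutes, the level fell by a factor of 78.6/6.08 ≈ 12.928.
n = log₂(12.928) ≈ 3.6924 half-lives, so t½ = 432/3.6924 ≈ 117 minutes.
From t = 538 to t = 712: 6.08 × (1/2)^((712−538)/117) ≈ 2.1687 μM.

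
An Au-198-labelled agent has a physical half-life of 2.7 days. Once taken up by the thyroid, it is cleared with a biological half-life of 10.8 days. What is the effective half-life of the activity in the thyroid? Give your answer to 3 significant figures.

2.16 days

1/t_eff = 1/t_phys + 1/t_biol = 1/2.7 + 1/10.8 = 0.46296 per day.
t_eff = 2.7 × 10.8 / (2.7 + 10.8) ≈ 2.16 days.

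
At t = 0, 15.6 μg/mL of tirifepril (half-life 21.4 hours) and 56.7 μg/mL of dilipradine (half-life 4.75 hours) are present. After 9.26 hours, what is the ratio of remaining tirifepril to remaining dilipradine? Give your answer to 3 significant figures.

tirifepril: 15.6 × (1/2)^(9.26/21.4) = 15.6 × (1/2)^0.43271 ≈ 11.558 μg/mL.
dilipradine: 56.7 × (1/2)^(9.26/4.75) = 56.7 × (1/2)^1.9495 ≈ 14.68 μg/mL.
Ratio ≈ 11.558 / 14.68 ≈ 0.78729.

0.787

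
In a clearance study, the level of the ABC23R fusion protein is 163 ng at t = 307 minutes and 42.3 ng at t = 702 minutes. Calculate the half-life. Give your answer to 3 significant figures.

203 minutes

Over Δt = 702 − 307 = 395 minutes, the level fell by a factor of 163/42.3 ≈ 3.8534.
n = log₂(3.8534) ≈ 1.9461 half-lives, so t½ = 395/1.9461 ≈ 202.97 minutes.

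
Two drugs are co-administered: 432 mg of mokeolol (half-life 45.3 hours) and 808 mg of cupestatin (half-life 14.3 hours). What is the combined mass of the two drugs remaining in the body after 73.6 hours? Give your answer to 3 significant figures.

163 mg

mokeolol: 432 × (1/2)^(73.6/45.3) = 432 × (1/2)^1.6247 ≈ 140.09 mg.
cupestatin: 808 × (1/2)^(73.6/14.3) = 808 × (1/2)^5.1469 ≈ 22.806 mg.
Total = 140.09 + 22.806 ≈ 162.89 mg.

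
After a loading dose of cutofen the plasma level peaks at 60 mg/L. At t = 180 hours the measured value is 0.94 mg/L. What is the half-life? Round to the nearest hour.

A/A₀ = 0.94/60 ≈ 0.015667.
n = log₂(63.83) ≈ 5.9962 half-lives elapsed in 180 hours.
t½ = 180/5.9962 ≈ 30.019 hours.

30 hours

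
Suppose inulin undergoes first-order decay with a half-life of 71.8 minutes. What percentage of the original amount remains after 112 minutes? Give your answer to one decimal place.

n = 112/71.8 ≈ 1.5599 half-lives.
Fraction remaining = (1/2)^1.5599 ≈ 0.33918, i.e. 33.918%.

33.9%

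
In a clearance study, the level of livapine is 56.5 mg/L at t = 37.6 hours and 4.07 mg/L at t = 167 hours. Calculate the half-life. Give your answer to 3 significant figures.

Over Δt = 167 − 37.6 = 129.4 hours, the level fell by a factor of 56.5/4.07 ≈ 13.882.
n = log₂(13.882) ≈ 3.7952 half-lives, so t½ = 129.4/3.7952 ≈ 34.096 hours.

34.1 hours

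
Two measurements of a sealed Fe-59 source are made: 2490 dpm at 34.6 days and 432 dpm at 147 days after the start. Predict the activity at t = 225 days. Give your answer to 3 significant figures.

Over Δt = 147 − 34.6 = 112.4 days, the level fell by a factor of 2490/432 ≈ 5.7639.
n = log₂(5.7639) ≈ 2.527 half-lives, so t½ = 112.4/2.527 ≈ 44.479 days.
From t = 147 to t = 225: 432 × (1/2)^((225−147)/44.479) ≈ 128.11 dpm.

128 dpm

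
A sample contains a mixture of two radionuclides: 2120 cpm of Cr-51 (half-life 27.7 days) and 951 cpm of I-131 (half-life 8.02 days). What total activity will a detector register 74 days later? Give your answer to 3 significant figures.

Cr-51: 2120 × (1/2)^(74/27.7) = 2120 × (1/2)^2.6715 ≈ 332.77 cpm.
I-131: 951 × (1/2)^(74/8.02) = 951 × (1/2)^9.2269 ≈ 1.5871 cpm.
Total = 332.77 + 1.5871 ≈ 334.35 cpm.

334 cpm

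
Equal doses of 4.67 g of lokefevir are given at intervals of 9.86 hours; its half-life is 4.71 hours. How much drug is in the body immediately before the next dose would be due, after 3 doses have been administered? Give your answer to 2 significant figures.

The 3 doses were given 29.58, 19.72, 9.86 hours ago.
Total = 4.67·(1/2)^(29.58/4.71) + 4.67·(1/2)^(19.72/4.71) + 4.67·(1/2)^(9.86/4.71)
      = 0.060086 + 0.25642 + 1.0943 ≈ 1.4108 g.

1.4 g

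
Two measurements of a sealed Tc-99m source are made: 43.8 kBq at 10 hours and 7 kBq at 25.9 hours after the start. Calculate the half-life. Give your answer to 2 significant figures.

Over Δt = 25.9 − 10 = 15.9 hours, the level fell by a factor of 43.8/7 ≈ 6.2571.
n = log₂(6.2571) ≈ 2.6455 half-lives, so t½ = 15.9/2.6455 ≈ 6.0102 hours.

6.0 hours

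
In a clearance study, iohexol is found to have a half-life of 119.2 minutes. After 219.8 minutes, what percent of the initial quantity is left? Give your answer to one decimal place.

27.9%

n = 219.8/119.2 ≈ 1.844 half-lives.
Fraction remaining = (1/2)^1.844 ≈ 0.27856, i.e. 27.856%.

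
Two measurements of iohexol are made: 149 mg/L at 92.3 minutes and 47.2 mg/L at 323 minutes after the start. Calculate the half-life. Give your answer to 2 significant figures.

140 minutes

Over Δt = 323 − 92.3 = 230.7 minutes, the level fell by a factor of 149/47.2 ≈ 3.1568.
n = log₂(3.1568) ≈ 1.6585 half-lives, so t½ = 230.7/1.6585 ≈ 139.11 minutes.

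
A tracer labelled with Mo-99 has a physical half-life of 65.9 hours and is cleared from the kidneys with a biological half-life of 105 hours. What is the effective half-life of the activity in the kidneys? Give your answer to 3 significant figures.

40.5 hours

1/t_eff = 1/t_phys + 1/t_biol = 1/65.9 + 1/105 = 0.024698 per hour.
t_eff = 65.9 × 105 / (65.9 + 105) ≈ 40.489 hours.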